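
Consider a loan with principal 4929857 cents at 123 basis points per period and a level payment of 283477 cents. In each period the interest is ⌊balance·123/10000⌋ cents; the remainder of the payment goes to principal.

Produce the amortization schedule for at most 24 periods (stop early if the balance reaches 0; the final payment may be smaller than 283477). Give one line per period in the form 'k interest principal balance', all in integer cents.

1. interest=⌊4929857·123/10000⌋=60637; principal=283477-60637=222840; balance=4929857-222840=4707017
2. interest=⌊4707017·123/10000⌋=57896; principal=283477-57896=225581; balance=4707017-225581=4481436
3. interest=⌊4481436·123/10000⌋=55121; principal=283477-55121=228356; balance=4481436-228356=4253080
4. interest=⌊4253080·123/10000⌋=52312; principal=283477-52312=231165; balance=4253080-231165=4021915
5. interest=⌊4021915·123/10000⌋=49469; principal=283477-49469=234008; balance=4021915-234008=3787907
6. interest=⌊3787907·123/10000⌋=46591; principal=283477-46591=236886; balance=3787907-236886=3551021
7. interest=⌊3551021·123/10000⌋=43677; principal=283477-43677=239800; balance=3551021-239800=3311221
8. interest=⌊3311221·123/10000⌋=40728; principal=283477-40728=242749; balance=3311221-242749=3068472
9. interest=⌊3068472·123/10000⌋=37742; principal=283477-37742=245735; balance=3068472-245735=2822737
10. interest=⌊2822737·123/10000⌋=34719; principal=283477-34719=248758; balance=2822737-248758=2573979
11. interest=⌊2573979·123/10000⌋=31659; principal=283477-31659=251818; balance=2573979-251818=2322161
12. interest=⌊2322161·123/10000⌋=28562; principal=283477-28562=254915; balance=2322161-254915=2067246
13. interest=⌊2067246·123/10000⌋=25427; principal=283477-25427=258050; balance=2067246-258050=1809196
14. interest=⌊1809196·123/10000⌋=22253; principal=283477-22253=261224; balance=1809196-261224=1547972
15. interest=⌊1547972·123/10000⌋=19040; principal=283477-19040=264437; balance=1547972-264437=1283535
16. interest=⌊1283535·123/10000⌋=15787; principal=283477-15787=267690; balance=1283535-267690=1015845
17. interest=⌊1015845·123/10000⌋=12494; principal=283477-12494=270983; balance=1015845-270983=744862
18. interest=⌊744862·123/10000⌋=9161; principal=283477-9161=274316; balance=744862-274316=470546
19. interest=⌊470546·123/10000⌋=5787; principal=283477-5787=277690; balance=470546-277690=192856
20. interest=⌊192856·123/10000⌋=2372; principal=min(283477-2372,192856)=192856; balance=192856-192856=0

1 60637 222840 4707017
2 57896 225581 4481436
3 55121 228356 4253080
4 52312 231165 4021915
5 49469 234008 3787907
6 46591 236886 3551021
7 43677 239800 3311221
8 40728 242749 3068472
9 37742 245735 2822737
10 34719 248758 2573979
11 31659 251818 2322161
12 28562 254915 2067246
13 25427 258050 1809196
14 22253 261224 1547972
15 19040 264437 1283535
16 15787 267690 1015845
17 12494 270983 744862
18 9161 274316 470546
19 5787 277690 192856
20 2372 192856 0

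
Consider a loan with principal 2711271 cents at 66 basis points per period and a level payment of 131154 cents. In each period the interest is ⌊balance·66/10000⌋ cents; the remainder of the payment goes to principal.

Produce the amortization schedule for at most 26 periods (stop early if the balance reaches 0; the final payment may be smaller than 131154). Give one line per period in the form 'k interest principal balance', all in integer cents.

1. interest=⌊2711271·66/10000⌋=17894; principal=131154-17894=113260; balance=2711271-113260=2598011
2. interest=⌊2598011·66/10000⌋=17146; principal=131154-17146=114008; balance=2598011-114008=2484003
3. interest=⌊2484003·66/10000⌋=16394; principal=131154-16394=114760; balance=2484003-114760=2369243
4. interest=⌊2369243·66/10000⌋=15637; principal=131154-15637=115517; balance=2369243-115517=2253726
5. interest=⌊2253726·66/10000⌋=14874; principal=131154-14874=116280; balance=2253726-116280=2137446
6. interest=⌊2137446·66/10000⌋=14107; principal=131154-14107=117047; balance=2137446-117047=2020399
7. interest=⌊2020399·66/10000⌋=13334; principal=131154-13334=117820; balance=2020399-117820=1902579
8. interest=⌊1902579·66/10000⌋=12557; principal=131154-12557=118597; balance=1902579-118597=1783982
9. interest=⌊1783982·66/10000⌋=11774; principal=131154-11774=119380; balance=1783982-119380=1664602
10. interest=⌊1664602·66/10000⌋=10986; principal=131154-10986=120168; balance=1664602-120168=1544434
11. interest=⌊1544434·66/10000⌋=10193; principal=131154-10193=120961; balance=1544434-120961=1423473
12. interest=⌊1423473·66/10000⌋=9394; principal=131154-9394=121760; balance=1423473-121760=1301713
13. interest=⌊1301713·66/10000⌋=8591; principal=131154-8591=122563; balance=1301713-122563=1179150
14. interest=⌊1179150·66/10000⌋=7782; principal=131154-7782=123372; balance=1179150-123372=1055778
15. interest=⌊1055778·66/10000⌋=6968; principal=131154-6968=124186; balance=1055778-124186=931592
16. interest=⌊931592·66/10000⌋=6148; principal=131154-6148=125006; balance=931592-125006=806586
17. interest=⌊806586·66/10000⌋=5323; principal=131154-5323=125831; balance=806586-125831=680755
18. interest=⌊680755·66/10000⌋=4492; principal=131154-4492=126662; balance=680755-126662=554093
19. interest=⌊554093·66/10000⌋=3657; principal=131154-3657=127497; balance=554093-127497=426596
20. interest=⌊426596·66/10000⌋=2815; principal=131154-2815=128339; balance=426596-128339=298257
21. interest=⌊298257·66/10000⌋=1968; principal=131154-1968=129186; balance=298257-129186=169071
22. interest=⌊169071·66/10000⌋=1115; principal=131154-1115=130039; balance=169071-130039=39032
23. interest=⌊39032·66/10000⌋=257; principal=min(131154-257,39032)=39032; balance=39032-39032=0

1 17894 113260 2598011
2 17146 114008 2484003
3 16394 114760 2369243
4 15637 115517 2253726
5 14874 116280 2137446
6 14107 117047 2020399
7 13334 117820 1902579
8 12557 118597 1783982
9 11774 119380 1664602
10 10986 120168 1544434
11 10193 120961 1423473
12 9394 121760 1301713
13 8591 122563 1179150
14 7782 123372 1055778
15 6968 124186 931592
16 6148 125006 806586
17 5323 125831 680755
18 4492 126662 554093
19 3657 127497 426596
20 2815 128339 298257
21 1968 129186 169071
22 1115 130039 39032
23 257 39032 0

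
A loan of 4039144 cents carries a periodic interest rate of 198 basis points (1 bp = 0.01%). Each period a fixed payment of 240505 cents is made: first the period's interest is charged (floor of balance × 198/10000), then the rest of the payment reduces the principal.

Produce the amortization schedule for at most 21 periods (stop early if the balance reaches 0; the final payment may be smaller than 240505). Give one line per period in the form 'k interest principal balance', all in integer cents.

1 79975 160530 3878614
2 76796 163709 3714905
3 73555 166950 3547955
4 70249 170256 3377699
5 66878 173627 3204072
6 63440 177065 3027007
7 59934 180571 2846436
8 56359 184146 2662290
9 52713 187792 2474498
10 48995 191510 2282988
11 45203 195302 2087686
12 41336 199169 1888517
13 37392 203113 1685404
14 33370 207135 1478269
15 29269 211236 1267033
16 25087 215418 1051615
17 20821 219684 831931
18 16472 224033 607898
19 12036 228469 379429
20 7512 232993 146436
21 2899 146436 0

1. interest=⌊4039144·198/10000⌋=79975; principal=240505-79975=160530; balance=4039144-160530=3878614
2. interest=⌊3878614·198/10000⌋=76796; principal=240505-76796=163709; balance=3878614-163709=3714905
3. interest=⌊3714905·198/10000⌋=73555; principal=240505-73555=166950; balance=3714905-166950=3547955
4. interest=⌊3547955·198/10000⌋=70249; principal=240505-70249=170256; balance=3547955-170256=3377699
5. interest=⌊3377699·198/10000⌋=66878; principal=240505-66878=173627; balance=3377699-173627=3204072
6. interest=⌊3204072·198/10000⌋=63440; principal=240505-63440=177065; balance=3204072-177065=3027007
7. interest=⌊3027007·198/10000⌋=59934; principal=240505-59934=180571; balance=3027007-180571=2846436
8. interest=⌊2846436·198/10000⌋=56359; principal=240505-56359=184146; balance=2846436-184146=2662290
9. interest=⌊2662290·198/10000⌋=52713; principal=240505-52713=187792; balance=2662290-187792=2474498
10. interest=⌊2474498·198/10000⌋=48995; principal=240505-48995=191510; balance=2474498-191510=2282988
11. interest=⌊2282988·198/10000⌋=45203; principal=240505-45203=195302; balance=2282988-195302=2087686
12. interest=⌊2087686·198/10000⌋=41336; principal=240505-41336=199169; balance=2087686-199169=1888517
13. interest=⌊1888517·198/10000⌋=37392; principal=240505-37392=203113; balance=1888517-203113=1685404
14. interest=⌊1685404·198/10000⌋=33370; principal=240505-33370=207135; balance=1685404-207135=1478269
15. interest=⌊1478269·198/10000⌋=29269; principal=240505-29269=211236; balance=1478269-211236=1267033
16. interest=⌊1267033·198/10000⌋=25087; principal=240505-25087=215418; balance=1267033-215418=1051615
17. interest=⌊1051615·198/10000⌋=20821; principal=240505-20821=219684; balance=1051615-219684=831931
18. interest=⌊831931·198/10000⌋=16472; principal=240505-16472=224033; balance=831931-224033=607898
19. interest=⌊607898·198/10000⌋=12036; principal=240505-12036=228469; balance=607898-228469=379429
20. interest=⌊379429·198/10000⌋=7512; principal=240505-7512=232993; balance=379429-232993=146436
21. interest=⌊146436·198/10000⌋=2899; principal=min(240505-2899,146436)=146436; balance=146436-146436=0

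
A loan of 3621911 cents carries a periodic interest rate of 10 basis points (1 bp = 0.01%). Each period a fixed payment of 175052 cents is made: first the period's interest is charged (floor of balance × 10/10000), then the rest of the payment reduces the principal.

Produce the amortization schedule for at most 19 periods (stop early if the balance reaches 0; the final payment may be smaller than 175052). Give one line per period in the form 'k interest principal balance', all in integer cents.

1. interest=⌊3621911·10/10000⌋=3621; principal=175052-3621=171431; balance=3621911-171431=3450480
2. interest=⌊3450480·10/10000⌋=3450; principal=175052-3450=171602; balance=3450480-171602=3278878
3. interest=⌊3278878·10/10000⌋=3278; principal=175052-3278=171774; balance=3278878-171774=3107104
4. interest=⌊3107104·10/10000⌋=3107; principal=175052-3107=171945; balance=3107104-171945=2935159
5. interest=⌊2935159·10/10000⌋=2935; principal=175052-2935=172117; balance=2935159-172117=2763042
6. interest=⌊2763042·10/10000⌋=2763; principal=175052-2763=172289; balance=2763042-172289=2590753
7. interest=⌊2590753·10/10000⌋=2590; principal=175052-2590=172462; balance=2590753-172462=2418291
8. interest=⌊2418291·10/10000⌋=2418; principal=175052-2418=172634; balance=2418291-172634=2245657
9. interest=⌊2245657·10/10000⌋=2245; principal=175052-2245=172807; balance=2245657-172807=2072850
10. interest=⌊2072850·10/10000⌋=2072; principal=175052-2072=172980; balance=2072850-172980=1899870
11. interest=⌊1899870·10/10000⌋=1899; principal=175052-1899=173153; balance=1899870-173153=1726717
12. interest=⌊1726717·10/10000⌋=1726; principal=175052-1726=173326; balance=1726717-173326=1553391
13. interest=⌊1553391·10/10000⌋=1553; principal=175052-1553=173499; balance=1553391-173499=1379892
14. interest=⌊1379892·10/10000⌋=1379; principal=175052-1379=173673; balance=1379892-173673=1206219
15. interest=⌊1206219·10/10000⌋=1206; principal=175052-1206=173846; balance=1206219-173846=1032373
16. interest=⌊1032373·10/10000⌋=1032; principal=175052-1032=174020; balance=1032373-174020=858353
17. interest=⌊858353·10/10000⌋=858; principal=175052-858=174194; balance=858353-174194=684159
18. interest=⌊684159·10/10000⌋=684; principal=175052-684=174368; balance=684159-174368=509791
19. interest=⌊509791·10/10000⌋=509; principal=175052-509=174543; balance=509791-174543=335248

1 3621 171431 3450480
2 3450 171602 3278878
3 3278 171774 3107104
4 3107 171945 2935159
5 2935 172117 2763042
6 2763 172289 2590753
7 2590 172462 2418291
8 2418 172634 2245657
9 2245 172807 2072850
10 2072 172980 1899870
11 1899 173153 1726717
12 1726 173326 1553391
13 1553 173499 1379892
14 1379 173673 1206219
15 1206 173846 1032373
16 1032 174020 858353
17 858 174194 684159
18 684 174368 509791
19 509 174543 335248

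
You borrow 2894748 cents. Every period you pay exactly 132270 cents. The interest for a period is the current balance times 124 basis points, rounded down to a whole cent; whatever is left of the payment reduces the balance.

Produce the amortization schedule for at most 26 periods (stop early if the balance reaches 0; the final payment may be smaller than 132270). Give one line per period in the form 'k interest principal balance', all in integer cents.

1. interest=⌊2894748·124/10000⌋=35894; principal=132270-35894=96376; balance=2894748-96376=2798372
2. interest=⌊2798372·124/10000⌋=34699; principal=132270-34699=97571; balance=2798372-97571=2700801
3. interest=⌊2700801·124/10000⌋=33489; principal=132270-33489=98781; balance=2700801-98781=2602020
4. interest=⌊2602020·124/10000⌋=32265; principal=132270-32265=100005; balance=2602020-100005=2502015
5. interest=⌊2502015·124/10000⌋=31024; principal=132270-31024=101246; balance=2502015-101246=2400769
6. interest=⌊2400769·124/10000⌋=29769; principal=132270-29769=102501; balance=2400769-102501=2298268
7. interest=⌊2298268·124/10000⌋=28498; principal=132270-28498=103772; balance=2298268-103772=2194496
8. interest=⌊2194496·124/10000⌋=27211; principal=132270-27211=105059; balance=2194496-105059=2089437
9. interest=⌊2089437·124/10000⌋=25909; principal=132270-25909=106361; balance=2089437-106361=1983076
10. interest=⌊1983076·124/10000⌋=24590; principal=132270-24590=107680; balance=1983076-107680=1875396
11. interest=⌊1875396·124/10000⌋=23254; principal=132270-23254=109016; balance=1875396-109016=1766380
12. interest=⌊1766380·124/10000⌋=21903; principal=132270-21903=110367; balance=1766380-110367=1656013
13. interest=⌊1656013·124/10000⌋=20534; principal=132270-20534=111736; balance=1656013-111736=1544277
14. interest=⌊1544277·124/10000⌋=19149; principal=132270-19149=113121; balance=1544277-113121=1431156
15. interest=⌊1431156·124/10000⌋=17746; principal=132270-17746=114524; balance=1431156-114524=1316632
16. interest=⌊1316632·124/10000⌋=16326; principal=132270-16326=115944; balance=1316632-115944=1200688
17. interest=⌊1200688·124/10000⌋=14888; principal=132270-14888=117382; balance=1200688-117382=1083306
18. interest=⌊1083306·124/10000⌋=13432; principal=132270-13432=118838; balance=1083306-118838=964468
19. interest=⌊964468·124/10000⌋=11959; principal=132270-11959=120311; balance=964468-120311=844157
20. interest=⌊844157·124/10000⌋=10467; principal=132270-10467=121803; balance=844157-121803=722354
21. interest=⌊722354·124/10000⌋=8957; principal=132270-8957=123313; balance=722354-123313=599041
22. interest=⌊599041·124/10000⌋=7428; principal=132270-7428=124842; balance=599041-124842=474199
23. interest=⌊474199·124/10000⌋=5880; principal=132270-5880=126390; balance=474199-126390=347809
24. interest=⌊347809·124/10000⌋=4312; principal=132270-4312=127958; balance=347809-127958=219851
25. interest=⌊219851·124/10000⌋=2726; principal=132270-2726=129544; balance=219851-129544=90307
26. interest=⌊90307·124/10000⌋=1119; principal=min(132270-1119,90307)=90307; balance=90307-90307=0

1 35894 96376 2798372
2 34699 97571 2700801
3 33489 98781 2602020
4 32265 100005 2502015
5 31024 101246 2400769
6 29769 102501 2298268
7 28498 103772 2194496
8 27211 105059 2089437
9 25909 106361 1983076
10 24590 107680 1875396
11 23254 109016 1766380
12 21903 110367 1656013
13 20534 111736 1544277
14 19149 113121 1431156
15 17746 114524 1316632
16 16326 115944 1200688
17 14888 117382 1083306
18 13432 118838 964468
19 11959 120311 844157
20 10467 121803 722354
21 8957 123313 599041
22 7428 124842 474199
23 5880 126390 347809
24 4312 127958 219851
25 2726 129544 90307
26 1119 90307 0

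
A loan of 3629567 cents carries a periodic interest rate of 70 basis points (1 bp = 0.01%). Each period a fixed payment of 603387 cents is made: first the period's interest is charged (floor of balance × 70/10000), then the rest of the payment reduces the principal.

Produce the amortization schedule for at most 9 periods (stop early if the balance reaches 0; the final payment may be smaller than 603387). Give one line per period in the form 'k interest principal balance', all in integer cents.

1 25406 577981 3051586
2 21361 582026 2469560
3 17286 586101 1883459
4 13184 590203 1293256
5 9052 594335 698921
6 4892 598495 100426
7 702 100426 0

1. interest=⌊3629567·70/10000⌋=25406; principal=603387-25406=577981; balance=3629567-577981=3051586
2. interest=⌊3051586·70/10000⌋=21361; principal=603387-21361=582026; balance=3051586-582026=2469560
3. interest=⌊2469560·70/10000⌋=17286; principal=603387-17286=586101; balance=2469560-586101=1883459
4. interest=⌊1883459·70/10000⌋=13184; principal=603387-13184=590203; balance=1883459-590203=1293256
5. interest=⌊1293256·70/10000⌋=9052; principal=603387-9052=594335; balance=1293256-594335=698921
6. interest=⌊698921·70/10000⌋=4892; principal=603387-4892=598495; balance=698921-598495=100426
7. interest=⌊100426·70/10000⌋=702; principal=min(603387-702,100426)=100426; balance=100426-100426=0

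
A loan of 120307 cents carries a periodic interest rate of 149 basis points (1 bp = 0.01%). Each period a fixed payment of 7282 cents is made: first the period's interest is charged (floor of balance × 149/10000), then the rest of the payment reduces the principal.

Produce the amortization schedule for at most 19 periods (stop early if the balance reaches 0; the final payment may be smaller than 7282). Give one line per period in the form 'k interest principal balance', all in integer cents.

1. interest=⌊120307·149/10000⌋=1792; principal=7282-1792=5490; balance=120307-5490=114817
2. interest=⌊114817·149/10000⌋=1710; principal=7282-1710=5572; balance=114817-5572=109245
3. interest=⌊109245·149/10000⌋=1627; principal=7282-1627=5655; balance=109245-5655=103590
4. interest=⌊103590·149/10000⌋=1543; principal=7282-1543=5739; balance=103590-5739=97851
5. interest=⌊97851·149/10000⌋=1457; principal=7282-1457=5825; balance=97851-5825=92026
6. interest=⌊92026·149/10000⌋=1371; principal=7282-1371=5911; balance=92026-5911=86115
7. interest=⌊86115·149/10000⌋=1283; principal=7282-1283=5999; balance=86115-5999=80116
8. interest=⌊80116·149/10000⌋=1193; principal=7282-1193=6089; balance=80116-6089=74027
9. interest=⌊74027·149/10000⌋=1103; principal=7282-1103=6179; balance=74027-6179=67848
10. interest=⌊67848·149/10000⌋=1010; principal=7282-1010=6272; balance=67848-6272=61576
11. interest=⌊61576·149/10000⌋=917; principal=7282-917=6365; balance=61576-6365=55211
12. interest=⌊55211·149/10000⌋=822; principal=7282-822=6460; balance=55211-6460=48751
13. interest=⌊48751·149/10000⌋=726; principal=7282-726=6556; balance=48751-6556=42195
14. interest=⌊42195·149/10000⌋=628; principal=7282-628=6654; balance=42195-6654=35541
15. interest=⌊35541·149/10000⌋=529; principal=7282-529=6753; balance=35541-6753=28788
16. interest=⌊28788·149/10000⌋=428; principal=7282-428=6854; balance=28788-6854=21934
17. interest=⌊21934·149/10000⌋=326; principal=7282-326=6956; balance=21934-6956=14978
18. interest=⌊14978·149/10000⌋=223; principal=7282-223=7059; balance=14978-7059=7919
19. interest=⌊7919·149/10000⌋=117; principal=7282-117=7165; balance=7919-7165=754

1 1792 5490 114817
2 1710 5572 109245
3 1627 5655 103590
4 1543 5739 97851
5 1457 5825 92026
6 1371 5911 86115
7 1283 5999 80116
8 1193 6089 74027
9 1103 6179 67848
10 1010 6272 61576
11 917 6365 55211
12 822 6460 48751
13 726 6556 42195
14 628 6654 35541
15 529 6753 28788
16 428 6854 21934
17 326 6956 14978
18 223 7059 7919
19 117 7165 754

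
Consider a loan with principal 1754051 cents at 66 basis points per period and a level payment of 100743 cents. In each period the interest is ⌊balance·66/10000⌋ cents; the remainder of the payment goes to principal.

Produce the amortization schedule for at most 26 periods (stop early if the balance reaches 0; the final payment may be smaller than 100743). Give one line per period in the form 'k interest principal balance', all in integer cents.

1 11576 89167 1664884
2 10988 89755 1575129
3 10395 90348 1484781
4 9799 90944 1393837
5 9199 91544 1302293
6 8595 92148 1210145
7 7986 92757 1117388
8 7374 93369 1024019
9 6758 93985 930034
10 6138 94605 835429
11 5513 95230 740199
12 4885 95858 644341
13 4252 96491 547850
14 3615 97128 450722
15 2974 97769 352953
16 2329 98414 254539
17 1679 99064 155475
18 1026 99717 55758
19 368 55758 0

1. interest=⌊1754051·66/10000⌋=11576; principal=100743-11576=89167; balance=1754051-89167=1664884
2. interest=⌊1664884·66/10000⌋=10988; principal=100743-10988=89755; balance=1664884-89755=1575129
3. interest=⌊1575129·66/10000⌋=10395; principal=100743-10395=90348; balance=1575129-90348=1484781
4. interest=⌊1484781·66/10000⌋=9799; principal=100743-9799=90944; balance=1484781-90944=1393837
5. interest=⌊1393837·66/10000⌋=9199; principal=100743-9199=91544; balance=1393837-91544=1302293
6. interest=⌊1302293·66/10000⌋=8595; principal=100743-8595=92148; balance=1302293-92148=1210145
7. interest=⌊1210145·66/10000⌋=7986; principal=100743-7986=92757; balance=1210145-92757=1117388
8. interest=⌊1117388·66/10000⌋=7374; principal=100743-7374=93369; balance=1117388-93369=1024019
9. interest=⌊1024019·66/10000⌋=6758; principal=100743-6758=93985; balance=1024019-93985=930034
10. interest=⌊930034·66/10000⌋=6138; principal=100743-6138=94605; balance=930034-94605=835429
11. interest=⌊835429·66/10000⌋=5513; principal=100743-5513=95230; balance=835429-95230=740199
12. interest=⌊740199·66/10000⌋=4885; principal=100743-4885=95858; balance=740199-95858=644341
13. interest=⌊644341·66/10000⌋=4252; principal=100743-4252=96491; balance=644341-96491=547850
14. interest=⌊547850·66/10000⌋=3615; principal=100743-3615=97128; balance=547850-97128=450722
15. interest=⌊450722·66/10000⌋=2974; principal=100743-2974=97769; balance=450722-97769=352953
16. interest=⌊352953·66/10000⌋=2329; principal=100743-2329=98414; balance=352953-98414=254539
17. interest=⌊254539·66/10000⌋=1679; principal=100743-1679=99064; balance=254539-99064=155475
18. interest=⌊155475·66/10000⌋=1026; principal=100743-1026=99717; balance=155475-99717=55758
19. interest=⌊55758·66/10000⌋=368; principal=min(100743-368,55758)=55758; balance=55758-55758=0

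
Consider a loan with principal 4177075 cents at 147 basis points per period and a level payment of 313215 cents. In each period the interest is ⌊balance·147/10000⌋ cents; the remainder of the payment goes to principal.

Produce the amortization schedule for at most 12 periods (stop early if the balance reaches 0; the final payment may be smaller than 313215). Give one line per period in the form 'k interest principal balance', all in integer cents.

1 61403 251812 3925263
2 57701 255514 3669749
3 53945 259270 3410479
4 50134 263081 3147398
5 46266 266949 2880449
6 42342 270873 2609576
7 38360 274855 2334721
8 34320 278895 2055826
9 30220 282995 1772831
10 26060 287155 1485676
11 21839 291376 1194300
12 17556 295659 898641

1. interest=⌊4177075·147/10000⌋=61403; principal=313215-61403=251812; balance=4177075-251812=3925263
2. interest=⌊3925263·147/10000⌋=57701; principal=313215-57701=255514; balance=3925263-255514=3669749
3. interest=⌊3669749·147/10000⌋=53945; principal=313215-53945=259270; balance=3669749-259270=3410479
4. interest=⌊3410479·147/10000⌋=50134; principal=313215-50134=263081; balance=3410479-263081=3147398
5. interest=⌊3147398·147/10000⌋=46266; principal=313215-46266=266949; balance=3147398-266949=2880449
6. interest=⌊2880449·147/10000⌋=42342; principal=313215-42342=270873; balance=2880449-270873=2609576
7. interest=⌊2609576·147/10000⌋=38360; principal=313215-38360=274855; balance=2609576-274855=2334721
8. interest=⌊2334721·147/10000⌋=34320; principal=313215-34320=278895; balance=2334721-278895=2055826
9. interest=⌊2055826·147/10000⌋=30220; principal=313215-30220=282995; balance=2055826-282995=1772831
10. interest=⌊1772831·147/10000⌋=26060; principal=313215-26060=287155; balance=1772831-287155=1485676
11. interest=⌊1485676·147/10000⌋=21839; principal=313215-21839=291376; balance=1485676-291376=1194300
12. interest=⌊1194300·147/10000⌋=17556; principal=313215-17556=295659; balance=1194300-295659=898641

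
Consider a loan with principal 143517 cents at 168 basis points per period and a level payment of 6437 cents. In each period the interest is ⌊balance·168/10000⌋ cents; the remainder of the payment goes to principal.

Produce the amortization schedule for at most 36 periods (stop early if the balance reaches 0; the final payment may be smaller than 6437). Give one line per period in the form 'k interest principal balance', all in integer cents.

1. interest=⌊143517·168/10000⌋=2411; principal=6437-2411=4026; balance=143517-4026=139491
2. interest=⌊139491·168/10000⌋=2343; principal=6437-2343=4094; balance=139491-4094=135397
3. interest=⌊135397·168/10000⌋=2274; principal=6437-2274=4163; balance=135397-4163=131234
4. interest=⌊131234·168/10000⌋=2204; principal=6437-2204=4233; balance=131234-4233=127001
5. interest=⌊127001·168/10000⌋=2133; principal=6437-2133=4304; balance=127001-4304=122697
6. interest=⌊122697·168/10000⌋=2061; principal=6437-2061=4376; balance=122697-4376=118321
7. interest=⌊118321·168/10000⌋=1987; principal=6437-1987=4450; balance=118321-4450=113871
8. interest=⌊113871·168/10000⌋=1913; principal=6437-1913=4524; balance=113871-4524=109347
9. interest=⌊109347·168/10000⌋=1837; principal=6437-1837=4600; balance=109347-4600=104747
10. interest=⌊104747·168/10000⌋=1759; principal=6437-1759=4678; balance=104747-4678=100069
11. interest=⌊100069·168/10000⌋=1681; principal=6437-1681=4756; balance=100069-4756=95313
12. interest=⌊95313·168/10000⌋=1601; principal=6437-1601=4836; balance=95313-4836=90477
13. interest=⌊90477·168/10000⌋=1520; principal=6437-1520=4917; balance=90477-4917=85560
14. interest=⌊85560·168/10000⌋=1437; principal=6437-1437=5000; balance=85560-5000=80560
15. interest=⌊80560·168/10000⌋=1353; principal=6437-1353=5084; balance=80560-5084=75476
16. interest=⌊75476·168/10000⌋=1267; principal=6437-1267=5170; balance=75476-5170=70306
17. interest=⌊70306·168/10000⌋=1181; principal=6437-1181=5256; balance=70306-5256=65050
18. interest=⌊65050·168/10000⌋=1092; principal=6437-1092=5345; balance=65050-5345=59705
19. interest=⌊59705·168/10000⌋=1003; principal=6437-1003=5434; balance=59705-5434=54271
20. interest=⌊54271·168/10000⌋=911; principal=6437-911=5526; balance=54271-5526=48745
21. interest=⌊48745·168/10000⌋=818; principal=6437-818=5619; balance=48745-5619=43126
22. interest=⌊43126·168/10000⌋=724; principal=6437-724=5713; balance=43126-5713=37413
23. interest=⌊37413·168/10000⌋=628; principal=6437-628=5809; balance=37413-5809=31604
24. interest=⌊31604·168/10000⌋=530; principal=6437-530=5907; balance=31604-5907=25697
25. interest=⌊25697·168/10000⌋=431; principal=6437-431=6006; balance=25697-6006=19691
26. interest=⌊19691·168/10000⌋=330; principal=6437-330=6107; balance=19691-6107=13584
27. interest=⌊13584·168/10000⌋=228; principal=6437-228=6209; balance=13584-6209=7375
28. interest=⌊7375·168/10000⌋=123; principal=6437-123=6314; balance=7375-6314=1061
29. interest=⌊1061·168/10000⌋=17; principal=min(6437-17,1061)=1061; balance=1061-1061=0

1 2411 4026 139491
2 2343 4094 135397
3 2274 4163 131234
4 2204 4233 127001
5 2133 4304 122697
6 2061 4376 118321
7 1987 4450 113871
8 1913 4524 109347
9 1837 4600 104747
10 1759 4678 100069
11 1681 4756 95313
12 1601 4836 90477
13 1520 4917 85560
14 1437 5000 80560
15 1353 5084 75476
16 1267 5170 70306
17 1181 5256 65050
18 1092 5345 59705
19 1003 5434 54271
20 911 5526 48745
21 818 5619 43126
22 724 5713 37413
23 628 5809 31604
24 530 5907 25697
25 431 6006 19691
26 330 6107 13584
27 228 6209 7375
28 123 6314 1061
29 17 1061 0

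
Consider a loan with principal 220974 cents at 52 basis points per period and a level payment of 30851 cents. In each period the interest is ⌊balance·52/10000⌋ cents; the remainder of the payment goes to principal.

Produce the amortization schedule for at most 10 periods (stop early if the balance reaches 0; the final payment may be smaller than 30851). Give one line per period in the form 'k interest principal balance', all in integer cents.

1 1149 29702 191272
2 994 29857 161415
3 839 30012 131403
4 683 30168 101235
5 526 30325 70910
6 368 30483 40427
7 210 30641 9786
8 50 9786 0

1. interest=⌊220974·52/10000⌋=1149; principal=30851-1149=29702; balance=220974-29702=191272
2. interest=⌊191272·52/10000⌋=994; principal=30851-994=29857; balance=191272-29857=161415
3. interest=⌊161415·52/10000⌋=839; principal=30851-839=30012; balance=161415-30012=131403
4. interest=⌊131403·52/10000⌋=683; principal=30851-683=30168; balance=131403-30168=101235
5. interest=⌊101235·52/10000⌋=526; principal=30851-526=30325; balance=101235-30325=70910
6. interest=⌊70910·52/10000⌋=368; principal=30851-368=30483; balance=70910-30483=40427
7. interest=⌊40427·52/10000⌋=210; principal=30851-210=30641; balance=40427-30641=9786
8. interest=⌊9786·52/10000⌋=50; principal=min(30851-50,9786)=9786; balance=9786-9786=0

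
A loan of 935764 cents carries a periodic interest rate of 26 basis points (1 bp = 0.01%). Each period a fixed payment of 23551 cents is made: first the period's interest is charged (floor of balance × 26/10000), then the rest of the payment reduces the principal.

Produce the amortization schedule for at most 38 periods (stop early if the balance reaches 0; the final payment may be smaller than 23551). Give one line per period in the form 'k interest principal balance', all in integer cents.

1 2432 21119 914645
2 2378 21173 893472
3 2323 21228 872244
4 2267 21284 850960
5 2212 21339 829621
6 2157 21394 808227
7 2101 21450 786777
8 2045 21506 765271
9 1989 21562 743709
10 1933 21618 722091
11 1877 21674 700417
12 1821 21730 678687
13 1764 21787 656900
14 1707 21844 635056
15 1651 21900 613156
16 1594 21957 591199
17 1537 22014 569185
18 1479 22072 547113
19 1422 22129 524984
20 1364 22187 502797
21 1307 22244 480553
22 1249 22302 458251
23 1191 22360 435891
24 1133 22418 413473
25 1075 22476 390997
26 1016 22535 368462
27 958 22593 345869
28 899 22652 323217
29 840 22711 300506
30 781 22770 277736
31 722 22829 254907
32 662 22889 232018
33 603 22948 209070
34 543 23008 186062
35 483 23068 162994
36 423 23128 139866
37 363 23188 116678
38 303 23248 93430

1. interest=⌊935764·26/10000⌋=2432; principal=23551-2432=21119; balance=935764-21119=914645
2. interest=⌊914645·26/10000⌋=2378; principal=23551-2378=21173; balance=914645-21173=893472
3. interest=⌊893472·26/10000⌋=2323; principal=23551-2323=21228; balance=893472-21228=872244
4. interest=⌊872244·26/10000⌋=2267; principal=23551-2267=21284; balance=872244-21284=850960
5. interest=⌊850960·26/10000⌋=2212; principal=23551-2212=21339; balance=850960-21339=829621
6. interest=⌊829621·26/10000⌋=2157; principal=23551-2157=21394; balance=829621-21394=808227
7. interest=⌊808227·26/10000⌋=2101; principal=23551-2101=21450; balance=808227-21450=786777
8. interest=⌊786777·26/10000⌋=2045; principal=23551-2045=21506; balance=786777-21506=765271
9. interest=⌊765271·26/10000⌋=1989; principal=23551-1989=21562; balance=765271-21562=743709
10. interest=⌊743709·26/10000⌋=1933; principal=23551-1933=21618; balance=743709-21618=722091
11. interest=⌊722091·26/10000⌋=1877; principal=23551-1877=21674; balance=722091-21674=700417
12. interest=⌊700417·26/10000⌋=1821; principal=23551-1821=21730; balance=700417-21730=678687
13. interest=⌊678687·26/10000⌋=1764; principal=23551-1764=21787; balance=678687-21787=656900
14. interest=⌊656900·26/10000⌋=1707; principal=23551-1707=21844; balance=656900-21844=635056
15. interest=⌊635056·26/10000⌋=1651; principal=23551-1651=21900; balance=635056-21900=613156
16. interest=⌊613156·26/10000⌋=1594; principal=23551-1594=21957; balance=613156-21957=591199
17. interest=⌊591199·26/10000⌋=1537; principal=23551-1537=22014; balance=591199-22014=569185
18. interest=⌊569185·26/10000⌋=1479; principal=23551-1479=22072; balance=569185-22072=547113
19. interest=⌊547113·26/10000⌋=1422; principal=23551-1422=22129; balance=547113-22129=524984
20. interest=⌊524984·26/10000⌋=1364; principal=23551-1364=22187; balance=524984-22187=502797
21. interest=⌊502797·26/10000⌋=1307; principal=23551-1307=22244; balance=502797-22244=480553
22. interest=⌊480553·26/10000⌋=1249; principal=23551-1249=22302; balance=480553-22302=458251
23. interest=⌊458251·26/10000⌋=1191; principal=23551-1191=22360; balance=458251-22360=435891
24. interest=⌊435891·26/10000⌋=1133; principal=23551-1133=22418; balance=435891-22418=413473
25. interest=⌊413473·26/10000⌋=1075; principal=23551-1075=22476; balance=413473-22476=390997
26. interest=⌊390997·26/10000⌋=1016; principal=23551-1016=22535; balance=390997-22535=368462
27. interest=⌊368462·26/10000⌋=958; principal=23551-958=22593; balance=368462-22593=345869
28. interest=⌊345869·26/10000⌋=899; principal=23551-899=22652; balance=345869-22652=323217
29. interest=⌊323217·26/10000⌋=840; principal=23551-840=22711; balance=323217-22711=300506
30. interest=⌊300506·26/10000⌋=781; principal=23551-781=22770; balance=300506-22770=277736
31. interest=⌊277736·26/10000⌋=722; principal=23551-722=22829; balance=277736-22829=254907
32. interest=⌊254907·26/10000⌋=662; principal=23551-662=22889; balance=254907-22889=232018
33. interest=⌊232018·26/10000⌋=603; principal=23551-603=22948; balance=232018-22948=209070
34. interest=⌊209070·26/10000⌋=543; principal=23551-543=23008; balance=209070-23008=186062
35. interest=⌊186062·26/10000⌋=483; principal=23551-483=23068; balance=186062-23068=162994
36. interest=⌊162994·26/10000⌋=423; principal=23551-423=23128; balance=162994-23128=139866
37. interest=⌊139866·26/10000⌋=363; principal=23551-363=23188; balance=139866-23188=116678
38. interest=⌊116678·26/10000⌋=303; principal=23551-303=23248; balance=116678-23248=93430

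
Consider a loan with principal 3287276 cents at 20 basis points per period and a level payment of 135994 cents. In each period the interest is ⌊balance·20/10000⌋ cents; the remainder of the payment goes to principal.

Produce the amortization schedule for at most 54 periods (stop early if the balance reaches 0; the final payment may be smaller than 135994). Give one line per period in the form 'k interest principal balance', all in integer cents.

1 6574 129420 3157856
2 6315 129679 3028177
3 6056 129938 2898239
4 5796 130198 2768041
5 5536 130458 2637583
6 5275 130719 2506864
7 5013 130981 2375883
8 4751 131243 2244640
9 4489 131505 2113135
10 4226 131768 1981367
11 3962 132032 1849335
12 3698 132296 1717039
13 3434 132560 1584479
14 3168 132826 1451653
15 2903 133091 1318562
16 2637 133357 1185205
17 2370 133624 1051581
18 2103 133891 917690
19 1835 134159 783531
20 1567 134427 649104
21 1298 134696 514408
22 1028 134966 379442
23 758 135236 244206
24 488 135506 108700
25 217 108700 0

1. interest=⌊3287276·20/10000⌋=6574; principal=135994-6574=129420; balance=3287276-129420=3157856
2. interest=⌊3157856·20/10000⌋=6315; principal=135994-6315=129679; balance=3157856-129679=3028177
3. interest=⌊3028177·20/10000⌋=6056; principal=135994-6056=129938; balance=3028177-129938=2898239
4. interest=⌊2898239·20/10000⌋=5796; principal=135994-5796=130198; balance=2898239-130198=2768041
5. interest=⌊2768041·20/10000⌋=5536; principal=135994-5536=130458; balance=2768041-130458=2637583
6. interest=⌊2637583·20/10000⌋=5275; principal=135994-5275=130719; balance=2637583-130719=2506864
7. interest=⌊2506864·20/10000⌋=5013; principal=135994-5013=130981; balance=2506864-130981=2375883
8. interest=⌊2375883·20/10000⌋=4751; principal=135994-4751=131243; balance=2375883-131243=2244640
9. interest=⌊2244640·20/10000⌋=4489; principal=135994-4489=131505; balance=2244640-131505=2113135
10. interest=⌊2113135·20/10000⌋=4226; principal=135994-4226=131768; balance=2113135-131768=1981367
11. interest=⌊1981367·20/10000⌋=3962; principal=135994-3962=132032; balance=1981367-132032=1849335
12. interest=⌊1849335·20/10000⌋=3698; principal=135994-3698=132296; balance=1849335-132296=1717039
13. interest=⌊1717039·20/10000⌋=3434; principal=135994-3434=132560; balance=1717039-132560=1584479
14. interest=⌊1584479·20/10000⌋=3168; principal=135994-3168=132826; balance=1584479-132826=1451653
15. interest=⌊1451653·20/10000⌋=2903; principal=135994-2903=133091; balance=1451653-133091=1318562
16. interest=⌊1318562·20/10000⌋=2637; principal=135994-2637=133357; balance=1318562-133357=1185205
17. interest=⌊1185205·20/10000⌋=2370; principal=135994-2370=133624; balance=1185205-133624=1051581
18. interest=⌊1051581·20/10000⌋=2103; principal=135994-2103=133891; balance=1051581-133891=917690
19. interest=⌊917690·20/10000⌋=1835; principal=135994-1835=134159; balance=917690-134159=783531
20. interest=⌊783531·20/10000⌋=1567; principal=135994-1567=134427; balance=783531-134427=649104
21. interest=⌊649104·20/10000⌋=1298; principal=135994-1298=134696; balance=649104-134696=514408
22. interest=⌊514408·20/10000⌋=1028; principal=135994-1028=134966; balance=514408-134966=379442
23. interest=⌊379442·20/10000⌋=758; principal=135994-758=135236; balance=379442-135236=244206
24. interest=⌊244206·20/10000⌋=488; principal=135994-488=135506; balance=244206-135506=108700
25. interest=⌊108700·20/10000⌋=217; principal=min(135994-217,108700)=108700; balance=108700-108700=0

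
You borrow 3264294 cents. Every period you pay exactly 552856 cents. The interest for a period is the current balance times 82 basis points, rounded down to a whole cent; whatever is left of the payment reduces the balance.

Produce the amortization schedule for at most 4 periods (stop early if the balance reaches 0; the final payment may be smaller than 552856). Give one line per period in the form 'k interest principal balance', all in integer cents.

1. interest=⌊3264294·82/10000⌋=26767; principal=552856-26767=526089; balance=3264294-526089=2738205
2. interest=⌊2738205·82/10000⌋=22453; principal=552856-22453=530403; balance=2738205-530403=2207802
3. interest=⌊2207802·82/10000⌋=18103; principal=552856-18103=534753; balance=2207802-534753=1673049
4. interest=⌊1673049·82/10000⌋=13719; principal=552856-13719=539137; balance=1673049-539137=1133912

1 26767 526089 2738205
2 22453 530403 2207802
3 18103 534753 1673049
4 13719 539137 1133912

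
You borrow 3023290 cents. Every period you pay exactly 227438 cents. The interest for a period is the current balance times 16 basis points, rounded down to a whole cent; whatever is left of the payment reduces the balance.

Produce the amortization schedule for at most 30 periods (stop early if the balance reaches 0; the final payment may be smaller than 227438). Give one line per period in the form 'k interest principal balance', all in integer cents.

1 4837 222601 2800689
2 4481 222957 2577732
3 4124 223314 2354418
4 3767 223671 2130747
5 3409 224029 1906718
6 3050 224388 1682330
7 2691 224747 1457583
8 2332 225106 1232477
9 1971 225467 1007010
10 1611 225827 781183
11 1249 226189 554994
12 887 226551 328443
13 525 226913 101530
14 162 101530 0

1. interest=⌊3023290·16/10000⌋=4837; principal=227438-4837=222601; balance=3023290-222601=2800689
2. interest=⌊2800689·16/10000⌋=4481; principal=227438-4481=222957; balance=2800689-222957=2577732
3. interest=⌊2577732·16/10000⌋=4124; principal=227438-4124=223314; balance=2577732-223314=2354418
4. interest=⌊2354418·16/10000⌋=3767; principal=227438-3767=223671; balance=2354418-223671=2130747
5. interest=⌊2130747·16/10000⌋=3409; principal=227438-3409=224029; balance=2130747-224029=1906718
6. interest=⌊1906718·16/10000⌋=3050; principal=227438-3050=224388; balance=1906718-224388=1682330
7. interest=⌊1682330·16/10000⌋=2691; principal=227438-2691=224747; balance=1682330-224747=1457583
8. interest=⌊1457583·16/10000⌋=2332; principal=227438-2332=225106; balance=1457583-225106=1232477
9. interest=⌊1232477·16/10000⌋=1971; principal=227438-1971=225467; balance=1232477-225467=1007010
10. interest=⌊1007010·16/10000⌋=1611; principal=227438-1611=225827; balance=1007010-225827=781183
11. interest=⌊781183·16/10000⌋=1249; principal=227438-1249=226189; balance=781183-226189=554994
12. interest=⌊554994·16/10000⌋=887; principal=227438-887=226551; balance=554994-226551=328443
13. interest=⌊328443·16/10000⌋=525; principal=227438-525=226913; balance=328443-226913=101530
14. interest=⌊101530·16/10000⌋=162; principal=min(227438-162,101530)=101530; balance=101530-101530=0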